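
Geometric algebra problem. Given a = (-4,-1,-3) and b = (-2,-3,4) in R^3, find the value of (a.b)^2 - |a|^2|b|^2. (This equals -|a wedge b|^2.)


a . b = (-4)*(-2) + (-1)*(-3) + (-3)*4
= 8 + 3 + (-12) = -1
|a|^2 = (-4)^2 + (-1)^2 + (-3)^2 = 26
|b|^2 = (-2)^2 + (-3)^2 + 4^2 = 29
(a.b)^2 = (-1)^2 = 1
|a|^2 * |b|^2 = 26 * 29 = 754
Result = 1 - 754 = -753


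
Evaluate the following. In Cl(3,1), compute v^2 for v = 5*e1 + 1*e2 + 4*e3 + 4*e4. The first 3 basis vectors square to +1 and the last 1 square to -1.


v^2 = sum of c_i^2 * e_i^2
Positive signature terms (e_i^2 = +1): 5^2 + 1^2 + 4^2 = 42
Negative signature terms (e_j^2 = -1): 4^2 = 16
v^2 = 42 - 16 = 26


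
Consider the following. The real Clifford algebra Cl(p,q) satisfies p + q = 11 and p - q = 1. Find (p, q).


We need p + q = 11 and p - q = 1.
Adding: 2p = 11 + 1 = 12, so p = 6.
Then q = 11 - 6 = 5.
(p, q) = (6, 5)


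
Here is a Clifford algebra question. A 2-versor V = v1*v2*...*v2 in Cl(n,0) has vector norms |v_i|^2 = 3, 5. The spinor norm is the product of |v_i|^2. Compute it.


Spinor norm N(V) = |v1|^2 * |v2|^2 * ... * |v2|^2
= 3 * 5
Running product: 3, 15
N(V) = 15


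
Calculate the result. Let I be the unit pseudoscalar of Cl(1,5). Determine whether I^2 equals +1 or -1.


The pseudoscalar I = e1...e_n (product of all n generators) of Cl(p,q) satisfies I^2 = (-1)^(q + n(n-1)/2).
p = 1, q = 5, n = p + q = 6
n(n-1)/2 = 6 * 5 / 2 = 15
Exponent = q + n(n-1)/2 = 5 + 15 = 20
I^2 = (-1)^20 = +1


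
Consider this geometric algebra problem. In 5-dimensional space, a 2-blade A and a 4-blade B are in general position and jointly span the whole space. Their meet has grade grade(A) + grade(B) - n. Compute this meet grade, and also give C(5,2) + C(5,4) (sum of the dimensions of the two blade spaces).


Meet grade = grade(A) + grade(B) - n
= 2 + 4 - 5 = 1
C(5,2) = 10
C(5,4) = 5
dim_A + dim_B = 10 + 5 = 15


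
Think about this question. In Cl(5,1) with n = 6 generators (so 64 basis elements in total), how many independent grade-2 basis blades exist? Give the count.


Number of grade-k basis blades in Cl(p,q) with n = p + q is C(n, k).
n = 5 + 1 = 6
C(6, 2) = 6! / (2! * 4!)
= 720 / (2 * 24)
= 15


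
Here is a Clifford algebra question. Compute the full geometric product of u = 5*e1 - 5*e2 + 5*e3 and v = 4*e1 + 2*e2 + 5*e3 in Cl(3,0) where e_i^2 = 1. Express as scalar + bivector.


In Cl(3,0): e_i^2 = 1, e_ie_j = -e_je_i for i != j.
Scalar part = u . v = 5*4 + (-5)*2 + 5*5
= 20 + (-10) + 25 = 35
e12 coeff = 5*2 - (-5)*4 = 10 - (-20) = 30
e13 coeff = 5*5 - 5*4 = 25 - 20 = 5
e23 coeff = (-5)*5 - 5*2 = -25 - 10 = -35
uv = 35 + 30*e12 + 5*e13 - 35*e23


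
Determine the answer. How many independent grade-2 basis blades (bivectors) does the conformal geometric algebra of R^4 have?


The conformal model of R^4 uses Cl(5,1) with m = 4 + 2 = 6 generators.
Number of grade-2 blades = C(m, 2) = C(6, 2)
= 6*5/2 = 15


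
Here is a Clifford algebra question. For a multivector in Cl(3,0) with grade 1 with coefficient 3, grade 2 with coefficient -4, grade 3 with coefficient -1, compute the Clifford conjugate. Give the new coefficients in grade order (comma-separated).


Clifford conjugate sign for grade k: (-1)^(k(k+1)/2)
Grade 1: (-1)^(1*2/2) = (-1)^1 = -1, coeff 3 -> -3
Grade 2: (-1)^(2*3/2) = (-1)^3 = -1, coeff -4 -> 4
Grade 3: (-1)^(3*4/2) = (-1)^6 = 1, coeff -1 -> -1
Conjugated coefficients: -3, 4, -1


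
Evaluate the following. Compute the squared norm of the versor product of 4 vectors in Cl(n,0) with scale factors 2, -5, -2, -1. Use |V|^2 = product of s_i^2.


Each vector v_i has |v_i|^2 = s_i^2
Squared scales: 2^2 = 4, (-5)^2 = 25, (-2)^2 = 4, (-1)^2 = 1
|V|^2 = 4 * 25 * 4 * 1
= 400


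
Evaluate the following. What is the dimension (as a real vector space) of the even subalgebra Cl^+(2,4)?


Even subalgebra dimension = 2^(n-1)
n = 2 + 4 = 6
2^(6 - 1) = 2^5 = 32
Verification: sum of C(6,k) for even k = 1 + 15 + 15 + 1 = 32
Result = 32


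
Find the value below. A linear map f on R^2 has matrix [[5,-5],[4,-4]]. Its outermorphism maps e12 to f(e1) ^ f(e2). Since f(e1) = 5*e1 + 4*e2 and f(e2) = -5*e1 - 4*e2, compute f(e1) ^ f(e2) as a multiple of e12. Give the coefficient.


The outermorphism of a linear map f sends e1^e2 to f(e1)^f(e2).
f(e1) = 5*e1 + 4*e2
f(e2) = -5*e1 - 4*e2
f(e1) ^ f(e2) = (5*e1 + 4*e2) ^ (-5*e1 - 4*e2)
= 5*(-4)*e12 + 4*(-5)*e21
= (-20 - (-20))*e12
= 0*e12
Coefficient = 0


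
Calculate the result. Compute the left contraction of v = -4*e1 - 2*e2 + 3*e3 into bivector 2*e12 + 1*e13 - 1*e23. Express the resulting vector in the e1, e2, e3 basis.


Left contraction v _| B = <vB>_1 (grade-1 part of the geometric product vB).
Using e1_|e12 = e2, e2_|e12 = -e1, e1_|e13 = e3, e3_|e13 = -e1, e2_|e23 = e3, e3_|e23 = -e2:
e1 coeff: -v2*b12 - v3*b13 = -(-2)*(2) - (3)*(1) = 1
e2 coeff: v1*b12 - v3*b23 = (-4)*(2) - (3)*(-1) = -5
e3 coeff: v1*b13 + v2*b23 = (-4)*(1) + (-2)*(-1) = -2
v _| B = 1*e1 - 5*e2 - 2*e3


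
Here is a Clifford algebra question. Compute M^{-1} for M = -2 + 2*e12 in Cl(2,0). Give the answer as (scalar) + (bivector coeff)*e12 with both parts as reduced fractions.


M = -2 + 2*e12, where e12^2 = -1.
Since M commutes with its reverse ~M = a - b*e12, M * ~M = a^2 - b^2*e12^2 = a^2 + b^2.
So M^{-1} = ~M / (a^2 + b^2) = (a - b*e12)/(a^2 + b^2).
a^2 + b^2 = 4 + 4 = 8
Scalar part = -2/8 = -1/4
Bivector coeff = -2/8 = -1/4
M^{-1} = -1/4 - 1/4*e12


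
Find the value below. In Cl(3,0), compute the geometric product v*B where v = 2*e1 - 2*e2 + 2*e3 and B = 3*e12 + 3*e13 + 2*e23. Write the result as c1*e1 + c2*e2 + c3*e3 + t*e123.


vB has grade-1 (vector) and grade-3 (trivector) parts: vB = (v _| B) + (v ^ B).
Vector part <vB>_1:
  e1: -v2*b12 - v3*b13 = -(-2)*(3) - (2)*(3) = 0
  e2: v1*b12 - v3*b23 = (2)*(3) - (2)*(2) = 2
  e3: v1*b13 + v2*b23 = (2)*(3) + (-2)*(2) = 2
Trivector part <vB>_3:
  e123: v1*b23 - v2*b13 + v3*b12 = (2)*(2) - (-2)*(3) + (2)*(3) = 16
vB = 0*e1 + 2*e2 + 2*e3 + 16*e123


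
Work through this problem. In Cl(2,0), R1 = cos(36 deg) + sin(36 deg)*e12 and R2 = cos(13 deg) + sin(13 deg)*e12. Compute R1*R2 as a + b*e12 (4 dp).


Same-plane rotors commute and their half-angles add:
R1*R2 = cos(a1 + a2) + sin(a1 + a2)*e12.
a1 + a2 = 36 + 13 = 49 deg
cos(49 deg) = 0.6561
sin(49 deg) = 0.7547
R1*R2 = 0.6561 + 0.7547*e12


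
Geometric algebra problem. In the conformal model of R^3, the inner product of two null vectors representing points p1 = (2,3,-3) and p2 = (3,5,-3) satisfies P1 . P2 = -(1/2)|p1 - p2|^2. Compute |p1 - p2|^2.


p1 - p2 = (-1, -2, 0)
|p1 - p2|^2 = (-1)^2 + (-2)^2 + 0^2
= 1 + 4 + 0
= 5


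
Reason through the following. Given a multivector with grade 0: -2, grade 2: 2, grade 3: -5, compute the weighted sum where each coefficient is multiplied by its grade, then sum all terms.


Grade-weighted sum = sum of grade_k * coefficient_k
0*(-2) = 0
2*2 = 4
3*(-5) = -15
Total = 0 + 4 + (-15) = -11


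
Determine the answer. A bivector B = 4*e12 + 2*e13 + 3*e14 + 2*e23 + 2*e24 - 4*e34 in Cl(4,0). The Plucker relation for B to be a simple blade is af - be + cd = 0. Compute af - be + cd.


Plucker relation: af - be + cd
a*f = 4*(-4) = -16
b*e = 2*2 = 4
c*d = 3*2 = 6
af - be + cd = -16 - 4 + 6
= -14


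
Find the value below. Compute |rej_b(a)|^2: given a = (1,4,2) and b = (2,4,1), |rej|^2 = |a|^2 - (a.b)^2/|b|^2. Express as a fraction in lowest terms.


|a|^2 = 1^2 + 4^2 + 2^2 = 21
|b|^2 = 2^2 + 4^2 + 1^2 = 21
a . b = 1*2 + 4*4 + 2*1 = 20
(a.b)^2 = 20^2 = 400
|rej|^2 = 21 - 400/21
= (441 - 400)/21
= 41/21
In lowest terms: 41/21


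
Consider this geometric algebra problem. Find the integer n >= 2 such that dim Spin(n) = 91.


dim Spin(n) = dim so(n) = n(n-1)/2.
Solve n(n-1)/2 = 91, i.e. n^2 - n - 182 = 0.
Discriminant = 1 + 8*91 = 729
n = (1 + sqrt(729))/2 = (1 + 27)/2 = 14


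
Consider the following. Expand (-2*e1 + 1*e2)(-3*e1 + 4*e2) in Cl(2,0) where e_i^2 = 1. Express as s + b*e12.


Expand: (-2*e1 + 1*e2)(-3*e1 + 4*e2)
= (-2)*(-3)*e1e1 + (-2)*4*e1e2 + 1*(-3)*e2e1 + 1*4*e2e2
Using e1^2 = e2^2 = 1, e2e1 = -e1e2:
Scalar part s = (-2)*(-3) + 1*4 = 6 + 4 = 10
Bivector part b = (-2)*4 - 1*(-3) = -8 - (-3) = -5
uv = 10 - 5*e12


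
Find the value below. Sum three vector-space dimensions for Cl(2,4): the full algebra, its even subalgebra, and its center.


n = 2 + 4 = 6
Total dim = 2^6 = 64
Even subalgebra dim = 2^5 = 32
n is even, so center dim = 1
Sum = 64 + 32 + 1 = 97


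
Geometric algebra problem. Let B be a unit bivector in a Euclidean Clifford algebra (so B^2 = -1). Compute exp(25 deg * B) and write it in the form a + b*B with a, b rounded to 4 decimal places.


For a unit bivector B with B^2 = -1, the exponential series gives
e^(theta*B) = cos(theta) + sin(theta)*B (the GA analogue of Euler's formula).
theta = 25 degrees = 0.436332 rad
cos(25 deg) = 0.9063
sin(25 deg) = 0.4226
exp(theta*B) = 0.9063 + 0.4226*B


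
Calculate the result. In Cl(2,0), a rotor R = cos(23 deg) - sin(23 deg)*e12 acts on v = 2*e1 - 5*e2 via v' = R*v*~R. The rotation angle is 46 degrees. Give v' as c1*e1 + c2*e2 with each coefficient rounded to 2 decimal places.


Rotor R = cos(23deg) - sin(23deg)*e12
Rotation angle theta = 2 * 23 = 46 degrees
v' = R*v*~R rotates v by theta.
cos(46deg) = 0.6947, sin(46deg) = 0.7193
v'_1 = 2*cos(46deg) - (-5)*sin(46deg)
= 2*0.6947 - (-5)*0.7193
= 4.99
v'_2 = 2*sin(46deg) + (-5)*cos(46deg)
= 2*0.7193 + (-5)*0.6947
= -2.03
v' = 4.99*e1 - 2.03*e2


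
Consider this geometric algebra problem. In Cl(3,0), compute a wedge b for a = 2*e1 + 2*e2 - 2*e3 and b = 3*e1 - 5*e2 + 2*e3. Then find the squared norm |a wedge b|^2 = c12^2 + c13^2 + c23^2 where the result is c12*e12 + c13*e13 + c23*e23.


a wedge b = (a1*b2 - a2*b1)*e12 + (a1*b3 - a3*b1)*e13 + (a2*b3 - a3*b2)*e23
e12 coeff: 2*(-5) - 2*3 = -10 - 6 = -16
e13 coeff: 2*2 - (-2)*3 = 4 - (-6) = 10
e23 coeff: 2*2 - (-2)*(-5) = 4 - 10 = -6
|a wedge b|^2 = (-16)^2 + 10^2 + (-6)^2
= 256 + 100 + 36
= 392


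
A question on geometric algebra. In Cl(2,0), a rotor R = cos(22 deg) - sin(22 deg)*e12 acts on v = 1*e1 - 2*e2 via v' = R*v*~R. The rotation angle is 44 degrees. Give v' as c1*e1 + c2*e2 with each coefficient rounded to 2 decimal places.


Rotor R = cos(22deg) - sin(22deg)*e12
Rotation angle theta = 2 * 22 = 44 degrees
v' = R*v*~R rotates v by theta.
cos(44deg) = 0.7193, sin(44deg) = 0.6947
v'_1 = 1*cos(44deg) - (-2)*sin(44deg)
= 1*0.7193 - (-2)*0.6947
= 2.11
v'_2 = 1*sin(44deg) + (-2)*cos(44deg)
= 1*0.6947 + (-2)*0.7193
= -0.74
v' = 2.11*e1 - 0.74*e2


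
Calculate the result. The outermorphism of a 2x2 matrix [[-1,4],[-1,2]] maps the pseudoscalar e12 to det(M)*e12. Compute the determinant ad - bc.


The outermorphism of a linear map f sends e1^e2 to f(e1)^f(e2).
f(e1) = -1*e1 - 1*e2
f(e2) = 4*e1 + 2*e2
f(e1) ^ f(e2) = (-1*e1 - 1*e2) ^ (4*e1 + 2*e2)
= (-1)*2*e12 + (-1)*4*e21
= (-2 - (-4))*e12
= 2*e12
Coefficient = 2


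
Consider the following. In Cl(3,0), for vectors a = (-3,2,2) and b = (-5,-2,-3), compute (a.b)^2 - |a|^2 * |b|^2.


a . b = (-3)*(-5) + 2*(-2) + 2*(-3)
= 15 + (-4) + (-6) = 5
|a|^2 = (-3)^2 + 2^2 + 2^2 = 17
|b|^2 = (-5)^2 + (-2)^2 + (-3)^2 = 38
(a.b)^2 = 5^2 = 25
|a|^2 * |b|^2 = 17 * 38 = 646
Result = 25 - 646 = -621


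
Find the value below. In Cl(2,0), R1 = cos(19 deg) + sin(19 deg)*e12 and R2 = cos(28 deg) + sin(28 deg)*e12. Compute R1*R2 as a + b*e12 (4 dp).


Same-plane rotors commute and their half-angles add:
R1*R2 = cos(a1 + a2) + sin(a1 + a2)*e12.
a1 + a2 = 19 + 28 = 47 deg
cos(47 deg) = 0.6820
sin(47 deg) = 0.7314
R1*R2 = 0.6820 + 0.7314*e12


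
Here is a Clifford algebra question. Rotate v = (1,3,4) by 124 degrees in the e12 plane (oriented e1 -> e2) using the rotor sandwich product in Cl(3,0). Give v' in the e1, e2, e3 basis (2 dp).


Rotor R = cos(62deg) - sin(62deg)*e12
Rotation angle theta = 2 * 62 = 124 degrees in the e12 plane (e1 -> e2).
The component perpendicular to the plane (e3) is invariant: v'_3 = v3 = 4.00
cos(124deg) = -0.5592, sin(124deg) = 0.8290
v'_1 = v1*cos(theta) - v2*sin(theta) = 1*(-0.5592) - 3*0.8290 = -3.05
v'_2 = v1*sin(theta) + v2*cos(theta) = 1*0.8290 + 3*(-0.5592) = -0.85
v' = -3.05*e1 - 0.85*e2 + 4.00*e3


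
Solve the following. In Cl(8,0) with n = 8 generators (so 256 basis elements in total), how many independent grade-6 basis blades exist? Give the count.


Number of grade-k basis blades in Cl(p,q) with n = p + q is C(n, k).
n = 8 + 0 = 8
C(8, 6) = 8! / (6! * 2!)
= 40320 / (720 * 2)
= 28


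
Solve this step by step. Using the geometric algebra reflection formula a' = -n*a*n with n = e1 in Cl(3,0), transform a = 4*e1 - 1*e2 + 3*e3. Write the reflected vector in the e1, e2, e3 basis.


Reflection formula: a' = -n*a*n, with n = e1 (unit vector, n^2 = 1).
For reflection through hyperplane perp to e1:
The component along e1 flips sign, others stay.
a = (4, -1, 3)
a' = (-4, -1, 3)
a' = -4*e1 - 1*e2 + 3*e3


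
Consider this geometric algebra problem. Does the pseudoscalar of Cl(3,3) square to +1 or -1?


The pseudoscalar I = e1...e_n (product of all n generators) of Cl(p,q) satisfies I^2 = (-1)^(q + n(n-1)/2).
p = 3, q = 3, n = p + q = 6
n(n-1)/2 = 6 * 5 / 2 = 15
Exponent = q + n(n-1)/2 = 3 + 15 = 18
I^2 = (-1)^18 = +1


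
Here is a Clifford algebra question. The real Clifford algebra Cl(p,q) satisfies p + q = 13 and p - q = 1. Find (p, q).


We need p + q = 13 and p - q = 1.
Adding: 2p = 13 + 1 = 14, so p = 7.
Then q = 13 - 7 = 6.
(p, q) = (7, 6)


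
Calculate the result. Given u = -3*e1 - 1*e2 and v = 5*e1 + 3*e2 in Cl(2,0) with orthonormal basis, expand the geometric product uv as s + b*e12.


Expand: (-3*e1 - 1*e2)(5*e1 + 3*e2)
= (-3)*5*e1e1 + (-3)*3*e1e2 + (-1)*5*e2e1 + (-1)*3*e2e2
Using e1^2 = e2^2 = 1, e2e1 = -e1e2:
Scalar part s = (-3)*5 + (-1)*3 = -15 + (-3) = -18
Bivector part b = (-3)*3 - (-1)*5 = -9 - (-5) = -4
uv = -18 - 4*e12


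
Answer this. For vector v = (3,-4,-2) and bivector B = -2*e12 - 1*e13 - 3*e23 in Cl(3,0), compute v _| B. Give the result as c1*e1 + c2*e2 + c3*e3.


Left contraction v _| B = <vB>_1 (grade-1 part of the geometric product vB).
Using e1_|e12 = e2, e2_|e12 = -e1, e1_|e13 = e3, e3_|e13 = -e1, e2_|e23 = e3, e3_|e23 = -e2:
e1 coeff: -v2*b12 - v3*b13 = -(-4)*(-2) - (-2)*(-1) = -10
e2 coeff: v1*b12 - v3*b23 = (3)*(-2) - (-2)*(-3) = -12
e3 coeff: v1*b13 + v2*b23 = (3)*(-1) + (-4)*(-3) = 9
v _| B = -10*e1 - 12*e2 + 9*e3


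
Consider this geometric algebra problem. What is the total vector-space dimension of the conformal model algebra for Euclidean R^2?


The conformal model of R^2 uses Cl(3,1): the 2 Euclidean generators plus two extra orthogonal generators e+ (e+^2 = +1) and e- (e-^2 = -1), from which the null vectors e0, einf are built.
Number of generators m = 2 + 2 = 4.
dim Cl(p,q) = 2^m = 2^4 = 16


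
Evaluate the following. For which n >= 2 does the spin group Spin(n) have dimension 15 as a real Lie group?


dim Spin(n) = dim so(n) = n(n-1)/2.
Solve n(n-1)/2 = 15, i.e. n^2 - n - 30 = 0.
Discriminant = 1 + 8*15 = 121
n = (1 + sqrt(121))/2 = (1 + 11)/2 = 6


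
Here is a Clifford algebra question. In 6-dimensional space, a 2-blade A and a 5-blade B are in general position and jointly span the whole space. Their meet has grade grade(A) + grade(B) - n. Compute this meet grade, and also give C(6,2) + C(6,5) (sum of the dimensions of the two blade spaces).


Meet grade = grade(A) + grade(B) - n
= 2 + 5 - 6 = 1
C(6,2) = 15
C(6,5) = 6
dim_A + dim_B = 15 + 6 = 21


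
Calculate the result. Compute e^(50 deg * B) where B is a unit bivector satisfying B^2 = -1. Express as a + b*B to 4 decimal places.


For a unit bivector B with B^2 = -1, the exponential series gives
e^(theta*B) = cos(theta) + sin(theta)*B (the GA analogue of Euler's formula).
theta = 50 degrees = 0.872665 rad
cos(50 deg) = 0.6428
sin(50 deg) = 0.7660
exp(theta*B) = 0.6428 + 0.7660*B


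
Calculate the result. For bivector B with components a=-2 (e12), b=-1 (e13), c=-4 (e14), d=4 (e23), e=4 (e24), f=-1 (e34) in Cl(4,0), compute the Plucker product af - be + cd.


Plucker relation: af - be + cd
a*f = (-2)*(-1) = 2
b*e = (-1)*4 = -4
c*d = (-4)*4 = -16
af - be + cd = 2 - (-4) + (-16)
= -10


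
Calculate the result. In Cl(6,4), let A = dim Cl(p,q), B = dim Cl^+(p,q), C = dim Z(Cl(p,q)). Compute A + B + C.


n = 6 + 4 = 10
Total dim = 2^10 = 1024
Even subalgebra dim = 2^9 = 512
n is even, so center dim = 1
Sum = 1024 + 512 + 1 = 1537


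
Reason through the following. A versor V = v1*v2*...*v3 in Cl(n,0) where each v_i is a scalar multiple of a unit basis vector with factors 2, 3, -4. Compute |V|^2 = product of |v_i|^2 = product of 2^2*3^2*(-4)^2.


Each vector v_i has |v_i|^2 = s_i^2
Squared scales: 2^2 = 4, 3^2 = 9, (-4)^2 = 16
|V|^2 = 4 * 9 * 16
= 576


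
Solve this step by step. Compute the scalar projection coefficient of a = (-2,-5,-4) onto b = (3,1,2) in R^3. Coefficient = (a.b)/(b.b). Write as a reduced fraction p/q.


Projection coefficient = (a . b) / (b . b)
a . b = (-2)*3 + (-5)*1 + (-4)*2
= -6 + (-5) + (-8) = -19
b . b = 3^2 + 1^2 + 2^2
= 9 + 1 + 4 = 14
Coefficient = -19/14
In lowest terms: -19/14


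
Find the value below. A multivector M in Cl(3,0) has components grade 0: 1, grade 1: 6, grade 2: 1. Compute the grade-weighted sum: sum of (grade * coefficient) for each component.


Grade-weighted sum = sum of grade_k * coefficient_k
0*1 = 0
1*6 = 6
2*1 = 2
Total = 0 + 6 + 2 = 8


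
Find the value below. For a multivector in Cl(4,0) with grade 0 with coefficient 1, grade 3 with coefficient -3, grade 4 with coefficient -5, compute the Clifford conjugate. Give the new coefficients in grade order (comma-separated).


Clifford conjugate sign for grade k: (-1)^(k(k+1)/2)
Grade 0: (-1)^(0*1/2) = (-1)^0 = 1, coeff 1 -> 1
Grade 3: (-1)^(3*4/2) = (-1)^6 = 1, coeff -3 -> -3
Grade 4: (-1)^(4*5/2) = (-1)^10 = 1, coeff -5 -> -5
Conjugated coefficients: 1, -3, -5


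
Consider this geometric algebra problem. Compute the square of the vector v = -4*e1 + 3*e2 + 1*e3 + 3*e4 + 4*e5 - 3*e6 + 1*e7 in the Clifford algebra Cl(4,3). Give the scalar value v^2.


v^2 = sum of c_i^2 * e_i^2
Positive signature terms (e_i^2 = +1): (-4)^2 + 3^2 + 1^2 + 3^2 = 35
Negative signature terms (e_j^2 = -1): 4^2 + (-3)^2 + 1^2 = 26
v^2 = 35 - 26 = 9


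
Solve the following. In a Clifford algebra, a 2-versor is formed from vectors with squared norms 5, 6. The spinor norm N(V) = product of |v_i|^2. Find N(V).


Spinor norm N(V) = |v1|^2 * |v2|^2 * ... * |v2|^2
= 5 * 6
Running product: 5, 30
N(V) = 30


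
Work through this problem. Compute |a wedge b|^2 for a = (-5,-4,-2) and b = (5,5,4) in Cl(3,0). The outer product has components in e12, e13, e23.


a wedge b = (a1*b2 - a2*b1)*e12 + (a1*b3 - a3*b1)*e13 + (a2*b3 - a3*b2)*e23
e12 coeff: (-5)*5 - (-4)*5 = -25 - (-20) = -5
e13 coeff: (-5)*4 - (-2)*5 = -20 - (-10) = -10
e23 coeff: (-4)*4 - (-2)*5 = -16 - (-10) = -6
|a wedge b|^2 = (-5)^2 + (-10)^2 + (-6)^2
= 25 + 100 + 36
= 161


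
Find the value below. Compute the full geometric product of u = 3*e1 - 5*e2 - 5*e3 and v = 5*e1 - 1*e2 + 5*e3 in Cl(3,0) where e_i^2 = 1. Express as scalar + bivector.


In Cl(3,0): e_i^2 = 1, e_ie_j = -e_je_i for i != j.
Scalar part = u . v = 3*5 + (-5)*(-1) + (-5)*5
= 15 + 5 + (-25) = -5
e12 coeff = 3*(-1) - (-5)*5 = -3 - (-25) = 22
e13 coeff = 3*5 - (-5)*5 = 15 - (-25) = 40
e23 coeff = (-5)*5 - (-5)*(-1) = -25 - 5 = -30
uv = -5 + 22*e12 + 40*e13 - 30*e23


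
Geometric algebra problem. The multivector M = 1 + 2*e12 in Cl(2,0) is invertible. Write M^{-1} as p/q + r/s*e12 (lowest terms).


M = 1 + 2*e12, where e12^2 = -1.
Since M commutes with its reverse ~M = a - b*e12, M * ~M = a^2 - b^2*e12^2 = a^2 + b^2.
So M^{-1} = ~M / (a^2 + b^2) = (a - b*e12)/(a^2 + b^2).
a^2 + b^2 = 1 + 4 = 5
Scalar part = 1/5 = 1/5
Bivector coeff = -2/5 = -2/5
M^{-1} = 1/5 - 2/5*e12


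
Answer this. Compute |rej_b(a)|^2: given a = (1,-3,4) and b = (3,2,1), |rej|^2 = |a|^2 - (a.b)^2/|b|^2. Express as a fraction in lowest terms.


|a|^2 = 1^2 + (-3)^2 + 4^2 = 26
|b|^2 = 3^2 + 2^2 + 1^2 = 14
a . b = 1*3 + (-3)*2 + 4*1 = 1
(a.b)^2 = 1^2 = 1
|rej|^2 = 26 - 1/14
= (364 - 1)/14
= 363/14
In lowest terms: 363/14


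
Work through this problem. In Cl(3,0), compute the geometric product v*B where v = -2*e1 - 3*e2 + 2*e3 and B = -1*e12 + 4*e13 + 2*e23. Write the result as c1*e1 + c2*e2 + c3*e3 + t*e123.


vB has grade-1 (vector) and grade-3 (trivector) parts: vB = (v _| B) + (v ^ B).
Vector part <vB>_1:
  e1: -v2*b12 - v3*b13 = -(-3)*(-1) - (2)*(4) = -11
  e2: v1*b12 - v3*b23 = (-2)*(-1) - (2)*(2) = -2
  e3: v1*b13 + v2*b23 = (-2)*(4) + (-3)*(2) = -14
Trivector part <vB>_3:
  e123: v1*b23 - v2*b13 + v3*b12 = (-2)*(2) - (-3)*(4) + (2)*(-1) = 6
vB = -11*e1 - 2*e2 - 14*e3 + 6*e123


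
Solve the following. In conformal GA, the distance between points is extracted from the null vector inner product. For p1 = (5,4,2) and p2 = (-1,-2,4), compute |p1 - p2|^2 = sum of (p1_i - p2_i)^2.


p1 - p2 = (6, 6, -2)
|p1 - p2|^2 = 6^2 + 6^2 + (-2)^2
= 36 + 36 + 4
= 76


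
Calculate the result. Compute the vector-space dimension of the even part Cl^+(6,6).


Even subalgebra dimension = 2^(n-1)
n = 6 + 6 = 12
2^(12 - 1) = 2^11 = 2048
Verification: sum of C(12,k) for even k = 1 + 66 + 495 + 924 + 495 + 66 + 1 = 2048
Result = 2048


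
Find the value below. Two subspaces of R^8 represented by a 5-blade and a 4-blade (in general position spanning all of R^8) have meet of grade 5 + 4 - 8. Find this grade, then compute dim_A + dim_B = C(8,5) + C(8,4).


Meet grade = grade(A) + grade(B) - n
= 5 + 4 - 8 = 1
C(8,5) = 56
C(8,4) = 70
dim_A + dim_B = 56 + 70 = 126


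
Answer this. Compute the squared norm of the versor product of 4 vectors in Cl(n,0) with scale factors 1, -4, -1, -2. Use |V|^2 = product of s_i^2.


Each vector v_i has |v_i|^2 = s_i^2
Squared scales: 1^2 = 1, (-4)^2 = 16, (-1)^2 = 1, (-2)^2 = 4
|V|^2 = 1 * 16 * 1 * 4
= 64


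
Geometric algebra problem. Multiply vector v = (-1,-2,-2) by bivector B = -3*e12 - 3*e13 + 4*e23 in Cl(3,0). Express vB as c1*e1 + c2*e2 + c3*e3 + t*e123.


vB has grade-1 (vector) and grade-3 (trivector) parts: vB = (v _| B) + (v ^ B).
Vector part <vB>_1:
  e1: -v2*b12 - v3*b13 = -(-2)*(-3) - (-2)*(-3) = -12
  e2: v1*b12 - v3*b23 = (-1)*(-3) - (-2)*(4) = 11
  e3: v1*b13 + v2*b23 = (-1)*(-3) + (-2)*(4) = -5
Trivector part <vB>_3:
  e123: v1*b23 - v2*b13 + v3*b12 = (-1)*(4) - (-2)*(-3) + (-2)*(-3) = -4
vB = -12*e1 + 11*e2 - 5*e3 - 4*e123


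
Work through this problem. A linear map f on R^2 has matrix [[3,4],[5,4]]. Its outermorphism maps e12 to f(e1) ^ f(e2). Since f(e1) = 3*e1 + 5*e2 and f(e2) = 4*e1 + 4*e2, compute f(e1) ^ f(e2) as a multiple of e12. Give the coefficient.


The outermorphism of a linear map f sends e1^e2 to f(e1)^f(e2).
f(e1) = 3*e1 + 5*e2
f(e2) = 4*e1 + 4*e2
f(e1) ^ f(e2) = (3*e1 + 5*e2) ^ (4*e1 + 4*e2)
= 3*4*e12 + 5*4*e21
= (12 - 20)*e12
= -8*e12
Coefficient = -8


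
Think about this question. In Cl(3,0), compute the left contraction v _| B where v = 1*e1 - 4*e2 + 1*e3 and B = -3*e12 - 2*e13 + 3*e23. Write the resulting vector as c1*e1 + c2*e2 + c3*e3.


Left contraction v _| B = <vB>_1 (grade-1 part of the geometric product vB).
Using e1_|e12 = e2, e2_|e12 = -e1, e1_|e13 = e3, e3_|e13 = -e1, e2_|e23 = e3, e3_|e23 = -e2:
e1 coeff: -v2*b12 - v3*b13 = -(-4)*(-3) - (1)*(-2) = -10
e2 coeff: v1*b12 - v3*b23 = (1)*(-3) - (1)*(3) = -6
e3 coeff: v1*b13 + v2*b23 = (1)*(-2) + (-4)*(3) = -14
v _| B = -10*e1 - 6*e2 - 14*e3


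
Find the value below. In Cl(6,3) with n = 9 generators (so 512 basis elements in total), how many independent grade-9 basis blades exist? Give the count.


Number of grade-k basis blades in Cl(p,q) with n = p + q is C(n, k).
n = 6 + 3 = 9
C(9, 9) = 9! / (9! * 0!)
= 362880 / (362880 * 1)
= 1


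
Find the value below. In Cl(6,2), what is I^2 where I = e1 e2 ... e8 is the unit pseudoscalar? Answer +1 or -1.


The pseudoscalar I = e1...e_n (product of all n generators) of Cl(p,q) satisfies I^2 = (-1)^(q + n(n-1)/2).
p = 6, q = 2, n = p + q = 8
n(n-1)/2 = 8 * 7 / 2 = 28
Exponent = q + n(n-1)/2 = 2 + 28 = 30
I^2 = (-1)^30 = +1


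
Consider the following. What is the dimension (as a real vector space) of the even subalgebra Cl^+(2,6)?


Even subalgebra dimension = 2^(n-1)
n = 2 + 6 = 8
2^(8 - 1) = 2^7 = 128
Verification: sum of C(8,k) for even k = 1 + 28 + 70 + 28 + 1 = 128
Result = 128


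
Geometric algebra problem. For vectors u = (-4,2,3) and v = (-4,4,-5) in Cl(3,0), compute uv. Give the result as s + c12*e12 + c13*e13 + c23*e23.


In Cl(3,0): e_i^2 = 1, e_ie_j = -e_je_i for i != j.
Scalar part = u . v = (-4)*(-4) + 2*4 + 3*(-5)
= 16 + 8 + (-15) = 9
e12 coeff = (-4)*4 - 2*(-4) = -16 - (-8) = -8
e13 coeff = (-4)*(-5) - 3*(-4) = 20 - (-12) = 32
e23 coeff = 2*(-5) - 3*4 = -10 - 12 = -22
uv = 9 - 8*e12 + 32*e13 - 22*e23


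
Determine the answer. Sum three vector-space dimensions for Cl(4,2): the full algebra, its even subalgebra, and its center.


n = 4 + 2 = 6
Total dim = 2^6 = 64
Even subalgebra dim = 2^5 = 32
n is even, so center dim = 1
Sum = 64 + 32 + 1 = 97


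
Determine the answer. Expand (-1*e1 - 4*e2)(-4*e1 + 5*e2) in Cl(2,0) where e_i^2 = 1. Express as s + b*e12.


Expand: (-1*e1 - 4*e2)(-4*e1 + 5*e2)
= (-1)*(-4)*e1e1 + (-1)*5*e1e2 + (-4)*(-4)*e2e1 + (-4)*5*e2e2
Using e1^2 = e2^2 = 1, e2e1 = -e1e2:
Scalar part s = (-1)*(-4) + (-4)*5 = 4 + (-20) = -16
Bivector part b = (-1)*5 - (-4)*(-4) = -5 - 16 = -21
uv = -16 - 21*e12


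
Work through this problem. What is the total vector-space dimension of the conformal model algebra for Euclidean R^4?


The conformal model of R^4 uses Cl(5,1): the 4 Euclidean generators plus two extra orthogonal generators e+ (e+^2 = +1) and e- (e-^2 = -1), from which the null vectors e0, einf are built.
Number of generators m = 4 + 2 = 6.
dim Cl(p,q) = 2^m = 2^6 = 64


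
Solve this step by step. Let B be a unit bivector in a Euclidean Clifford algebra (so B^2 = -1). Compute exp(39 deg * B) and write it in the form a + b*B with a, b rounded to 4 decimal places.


For a unit bivector B with B^2 = -1, the exponential series gives
e^(theta*B) = cos(theta) + sin(theta)*B (the GA analogue of Euler's formula).
theta = 39 degrees = 0.680678 rad
cos(39 deg) = 0.7771
sin(39 deg) = 0.6293
exp(theta*B) = 0.7771 + 0.6293*B


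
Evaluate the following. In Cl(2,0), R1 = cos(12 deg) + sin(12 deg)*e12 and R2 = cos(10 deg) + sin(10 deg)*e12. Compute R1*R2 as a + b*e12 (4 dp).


Same-plane rotors commute and their half-angles add:
R1*R2 = cos(a1 + a2) + sin(a1 + a2)*e12.
a1 + a2 = 12 + 10 = 22 deg
cos(22 deg) = 0.9272
sin(22 deg) = 0.3746
R1*R2 = 0.9272 + 0.3746*e12


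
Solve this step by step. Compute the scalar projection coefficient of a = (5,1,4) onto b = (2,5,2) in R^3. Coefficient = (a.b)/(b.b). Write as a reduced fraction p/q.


Projection coefficient = (a . b) / (b . b)
a . b = 5*2 + 1*5 + 4*2
= 10 + 5 + 8 = 23
b . b = 2^2 + 5^2 + 2^2
= 4 + 25 + 4 = 33
Coefficient = 23/33
In lowest terms: 23/33


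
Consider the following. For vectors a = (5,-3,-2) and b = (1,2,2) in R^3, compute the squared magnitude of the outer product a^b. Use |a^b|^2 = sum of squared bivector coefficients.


a wedge b = (a1*b2 - a2*b1)*e12 + (a1*b3 - a3*b1)*e13 + (a2*b3 - a3*b2)*e23
e12 coeff: 5*2 - (-3)*1 = 10 - (-3) = 13
e13 coeff: 5*2 - (-2)*1 = 10 - (-2) = 12
e23 coeff: (-3)*2 - (-2)*2 = -6 - (-4) = -2
|a wedge b|^2 = 13^2 + 12^2 + (-2)^2
= 169 + 144 + 4
= 317


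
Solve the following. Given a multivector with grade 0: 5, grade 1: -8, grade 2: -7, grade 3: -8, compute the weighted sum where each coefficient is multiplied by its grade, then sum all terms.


Grade-weighted sum = sum of grade_k * coefficient_k
0*5 = 0
1*(-8) = -8
2*(-7) = -14
3*(-8) = -24
Total = 0 + (-8) + (-14) + (-24) = -46


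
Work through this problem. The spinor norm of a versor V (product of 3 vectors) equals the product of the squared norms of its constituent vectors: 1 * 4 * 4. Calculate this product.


Spinor norm N(V) = |v1|^2 * |v2|^2 * ... * |v3|^2
= 1 * 4 * 4
Running product: 1, 4, 16
N(V) = 16


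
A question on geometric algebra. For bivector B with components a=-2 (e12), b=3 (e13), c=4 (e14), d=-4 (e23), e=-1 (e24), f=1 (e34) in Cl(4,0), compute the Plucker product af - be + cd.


Plucker relation: af - be + cd
a*f = (-2)*1 = -2
b*e = 3*(-1) = -3
c*d = 4*(-4) = -16
af - be + cd = -2 - (-3) + (-16)
= -15


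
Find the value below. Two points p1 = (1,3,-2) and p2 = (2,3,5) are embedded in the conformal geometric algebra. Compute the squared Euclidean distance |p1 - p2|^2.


p1 - p2 = (-1, 0, -7)
|p1 - p2|^2 = (-1)^2 + 0^2 + (-7)^2
= 1 + 0 + 49
= 50


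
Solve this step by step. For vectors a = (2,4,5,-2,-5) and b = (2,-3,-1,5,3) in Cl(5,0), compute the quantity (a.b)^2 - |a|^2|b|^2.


a . b = 2*2 + 4*(-3) + 5*(-1) + (-2)*5 + (-5)*3
= 4 + (-12) + (-5) + (-10) + (-15) = -38
|a|^2 = 2^2 + 4^2 + 5^2 + (-2)^2 + (-5)^2 = 74
|b|^2 = 2^2 + (-3)^2 + (-1)^2 + 5^2 + 3^2 = 48
(a.b)^2 = (-38)^2 = 1444
|a|^2 * |b|^2 = 74 * 48 = 3552
Result = 1444 - 3552 = -2108


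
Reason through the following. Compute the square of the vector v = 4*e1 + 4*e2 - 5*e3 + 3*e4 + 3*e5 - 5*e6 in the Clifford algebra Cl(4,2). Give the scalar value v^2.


v^2 = sum of c_i^2 * e_i^2
Positive signature terms (e_i^2 = +1): 4^2 + 4^2 + (-5)^2 + 3^2 = 66
Negative signature terms (e_j^2 = -1): 3^2 + (-5)^2 = 34
v^2 = 66 - 34 = 32


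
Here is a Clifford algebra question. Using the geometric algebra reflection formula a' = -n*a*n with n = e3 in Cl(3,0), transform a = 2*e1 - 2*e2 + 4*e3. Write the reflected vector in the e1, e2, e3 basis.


Reflection formula: a' = -n*a*n, with n = e3 (unit vector, n^2 = 1).
For reflection through hyperplane perp to e3:
The component along e3 flips sign, others stay.
a = (2, -2, 4)
a' = (2, -2, -4)
a' = 2*e1 - 2*e2 - 4*e3


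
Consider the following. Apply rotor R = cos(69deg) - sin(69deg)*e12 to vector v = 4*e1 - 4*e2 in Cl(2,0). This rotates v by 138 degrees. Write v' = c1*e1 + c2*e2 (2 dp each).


Rotor R = cos(69deg) - sin(69deg)*e12
Rotation angle theta = 2 * 69 = 138 degrees
v' = R*v*~R rotates v by theta.
cos(138deg) = -0.7431, sin(138deg) = 0.6691
v'_1 = 4*cos(138deg) - (-4)*sin(138deg)
= 4*(-0.7431) - (-4)*0.6691
= -0.30
v'_2 = 4*sin(138deg) + (-4)*cos(138deg)
= 4*0.6691 + (-4)*(-0.7431)
= 5.65
v' = -0.30*e1 + 5.65*e2


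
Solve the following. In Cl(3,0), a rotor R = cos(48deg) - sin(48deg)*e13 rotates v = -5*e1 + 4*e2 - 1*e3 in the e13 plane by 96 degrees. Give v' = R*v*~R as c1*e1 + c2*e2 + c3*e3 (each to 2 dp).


Rotor R = cos(48deg) - sin(48deg)*e13
Rotation angle theta = 2 * 48 = 96 degrees in the e13 plane (e1 -> e3).
The component perpendicular to the plane (e2) is invariant: v'_2 = v2 = 4.00
cos(96deg) = -0.1045, sin(96deg) = 0.9945
v'_1 = v1*cos(theta) - v3*sin(theta) = -5*(-0.1045) - (-1)*0.9945 = 1.52
v'_3 = v1*sin(theta) + v3*cos(theta) = -5*0.9945 + (-1)*(-0.1045) = -4.87
v' = 1.52*e1 + 4.00*e2 - 4.87*e3


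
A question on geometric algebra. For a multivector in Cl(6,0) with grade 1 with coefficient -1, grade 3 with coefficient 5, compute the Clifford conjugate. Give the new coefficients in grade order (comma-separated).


Clifford conjugate sign for grade k: (-1)^(k(k+1)/2)
Grade 1: (-1)^(1*2/2) = (-1)^1 = -1, coeff -1 -> 1
Grade 3: (-1)^(3*4/2) = (-1)^6 = 1, coeff 5 -> 5
Conjugated coefficients: 1, 5


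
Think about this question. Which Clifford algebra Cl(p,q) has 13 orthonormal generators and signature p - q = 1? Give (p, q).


We need p + q = 13 and p - q = 1.
Adding: 2p = 13 + 1 = 14, so p = 7.
Then q = 13 - 7 = 6.
(p, q) = (7, 6)


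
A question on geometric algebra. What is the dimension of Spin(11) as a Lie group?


Spin(n) double-covers SO(n); both have Lie algebra so(n) of dimension n(n-1)/2.
n = 11
n(n-1) = 11 * 10 = 110
dim Spin(11) = 110/2 = 55


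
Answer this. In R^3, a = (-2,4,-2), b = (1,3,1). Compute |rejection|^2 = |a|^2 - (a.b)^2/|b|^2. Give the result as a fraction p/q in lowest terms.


|a|^2 = (-2)^2 + 4^2 + (-2)^2 = 24
|b|^2 = 1^2 + 3^2 + 1^2 = 11
a . b = (-2)*1 + 4*3 + (-2)*1 = 8
(a.b)^2 = 8^2 = 64
|rej|^2 = 24 - 64/11
= (264 - 64)/11
= 200/11
In lowest terms: 200/11


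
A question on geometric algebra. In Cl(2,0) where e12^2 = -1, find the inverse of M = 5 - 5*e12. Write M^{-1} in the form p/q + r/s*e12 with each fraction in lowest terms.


M = 5 - 5*e12, where e12^2 = -1.
Since M commutes with its reverse ~M = a - b*e12, M * ~M = a^2 - b^2*e12^2 = a^2 + b^2.
So M^{-1} = ~M / (a^2 + b^2) = (a - b*e12)/(a^2 + b^2).
a^2 + b^2 = 25 + 25 = 50
Scalar part = 5/50 = 1/10
Bivector coeff = 5/50 = 1/10
M^{-1} = 1/10 + 1/10*e12


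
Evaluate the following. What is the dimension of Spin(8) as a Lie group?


Spin(n) double-covers SO(n); both have Lie algebra so(n) of dimension n(n-1)/2.
n = 8
n(n-1) = 8 * 7 = 56
dim Spin(8) = 56/2 = 28


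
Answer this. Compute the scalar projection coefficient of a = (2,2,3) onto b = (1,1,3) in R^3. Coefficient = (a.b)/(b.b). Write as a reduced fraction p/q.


Projection coefficient = (a . b) / (b . b)
a . b = 2*1 + 2*1 + 3*3
= 2 + 2 + 9 = 13
b . b = 1^2 + 1^2 + 3^2
= 1 + 1 + 9 = 11
Coefficient = 13/11
In lowest terms: 13/11


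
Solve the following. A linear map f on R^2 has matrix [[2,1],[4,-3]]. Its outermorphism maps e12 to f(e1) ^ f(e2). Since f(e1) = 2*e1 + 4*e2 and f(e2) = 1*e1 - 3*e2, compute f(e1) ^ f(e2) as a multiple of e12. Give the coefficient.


The outermorphism of a linear map f sends e1^e2 to f(e1)^f(e2).
f(e1) = 2*e1 + 4*e2
f(e2) = 1*e1 - 3*e2
f(e1) ^ f(e2) = (2*e1 + 4*e2) ^ (1*e1 - 3*e2)
= 2*(-3)*e12 + 4*1*e21
= (-6 - 4)*e12
= -10*e12
Coefficient = -10


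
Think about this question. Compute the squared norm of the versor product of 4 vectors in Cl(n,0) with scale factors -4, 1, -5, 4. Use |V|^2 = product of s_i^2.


Each vector v_i has |v_i|^2 = s_i^2
Squared scales: (-4)^2 = 16, 1^2 = 1, (-5)^2 = 25, 4^2 = 16
|V|^2 = 16 * 1 * 25 * 16
= 6400


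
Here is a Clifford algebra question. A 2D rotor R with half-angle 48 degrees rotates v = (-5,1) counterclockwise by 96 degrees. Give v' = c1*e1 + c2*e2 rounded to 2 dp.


Rotor R = cos(48deg) - sin(48deg)*e12
Rotation angle theta = 2 * 48 = 96 degrees
v' = R*v*~R rotates v by theta.
cos(96deg) = -0.1045, sin(96deg) = 0.9945
v'_1 = -5*cos(96deg) - 1*sin(96deg)
= -5*(-0.1045) - 1*0.9945
= -0.47
v'_2 = -5*sin(96deg) + 1*cos(96deg)
= -5*0.9945 + 1*(-0.1045)
= -5.08
v' = -0.47*e1 - 5.08*e2


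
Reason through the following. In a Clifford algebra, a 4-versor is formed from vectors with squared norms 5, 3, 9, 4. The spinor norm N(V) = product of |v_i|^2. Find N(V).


Spinor norm N(V) = |v1|^2 * |v2|^2 * ... * |v4|^2
= 5 * 3 * 9 * 4
Running product: 5, 15, 135, 540
N(V) = 540


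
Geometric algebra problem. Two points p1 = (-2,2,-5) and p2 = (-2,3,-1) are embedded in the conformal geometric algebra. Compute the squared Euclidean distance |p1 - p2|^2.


p1 - p2 = (0, -1, -4)
|p1 - p2|^2 = 0^2 + (-1)^2 + (-4)^2
= 0 + 1 + 16
= 17


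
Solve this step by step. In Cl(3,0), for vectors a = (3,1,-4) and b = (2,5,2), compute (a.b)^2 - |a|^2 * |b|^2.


a . b = 3*2 + 1*5 + (-4)*2
= 6 + 5 + (-8) = 3
|a|^2 = 3^2 + 1^2 + (-4)^2 = 26
|b|^2 = 2^2 + 5^2 + 2^2 = 33
(a.b)^2 = 3^2 = 9
|a|^2 * |b|^2 = 26 * 33 = 858
Result = 9 - 858 = -849


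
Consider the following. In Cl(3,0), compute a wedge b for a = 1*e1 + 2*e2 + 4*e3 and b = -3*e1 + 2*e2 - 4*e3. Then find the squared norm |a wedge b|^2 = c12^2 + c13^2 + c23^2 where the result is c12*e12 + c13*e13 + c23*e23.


a wedge b = (a1*b2 - a2*b1)*e12 + (a1*b3 - a3*b1)*e13 + (a2*b3 - a3*b2)*e23
e12 coeff: 1*2 - 2*(-3) = 2 - (-6) = 8
e13 coeff: 1*(-4) - 4*(-3) = -4 - (-12) = 8
e23 coeff: 2*(-4) - 4*2 = -8 - 8 = -16
|a wedge b|^2 = 8^2 + 8^2 + (-16)^2
= 64 + 64 + 256
= 384


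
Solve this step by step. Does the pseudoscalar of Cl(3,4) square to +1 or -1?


The pseudoscalar I = e1...e_n (product of all n generators) of Cl(p,q) satisfies I^2 = (-1)^(q + n(n-1)/2).
p = 3, q = 4, n = p + q = 7
n(n-1)/2 = 7 * 6 / 2 = 21
Exponent = q + n(n-1)/2 = 4 + 21 = 25
I^2 = (-1)^25 = -1


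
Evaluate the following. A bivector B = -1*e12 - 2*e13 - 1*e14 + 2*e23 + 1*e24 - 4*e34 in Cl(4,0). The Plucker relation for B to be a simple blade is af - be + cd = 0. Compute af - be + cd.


Plucker relation: af - be + cd
a*f = (-1)*(-4) = 4
b*e = (-2)*1 = -2
c*d = (-1)*2 = -2
af - be + cd = 4 - (-2) + (-2)
= 4


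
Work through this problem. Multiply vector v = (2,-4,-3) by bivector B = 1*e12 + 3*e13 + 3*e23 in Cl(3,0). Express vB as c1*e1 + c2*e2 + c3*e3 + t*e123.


vB has grade-1 (vector) and grade-3 (trivector) parts: vB = (v _| B) + (v ^ B).
Vector part <vB>_1:
  e1: -v2*b12 - v3*b13 = -(-4)*(1) - (-3)*(3) = 13
  e2: v1*b12 - v3*b23 = (2)*(1) - (-3)*(3) = 11
  e3: v1*b13 + v2*b23 = (2)*(3) + (-4)*(3) = -6
Trivector part <vB>_3:
  e123: v1*b23 - v2*b13 + v3*b12 = (2)*(3) - (-4)*(3) + (-3)*(1) = 15
vB = 13*e1 + 11*e2 - 6*e3 + 15*e123


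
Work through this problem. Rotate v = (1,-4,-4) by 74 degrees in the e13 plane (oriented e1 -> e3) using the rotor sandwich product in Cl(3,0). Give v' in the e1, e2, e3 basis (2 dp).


Rotor R = cos(37deg) - sin(37deg)*e13
Rotation angle theta = 2 * 37 = 74 degrees in the e13 plane (e1 -> e3).
The component perpendicular to the plane (e2) is invariant: v'_2 = v2 = -4.00
cos(74deg) = 0.2756, sin(74deg) = 0.9613
v'_1 = v1*cos(theta) - v3*sin(theta) = 1*0.2756 - (-4)*0.9613 = 4.12
v'_3 = v1*sin(theta) + v3*cos(theta) = 1*0.9613 + (-4)*0.2756 = -0.14
v' = 4.12*e1 - 4.00*e2 - 0.14*e3


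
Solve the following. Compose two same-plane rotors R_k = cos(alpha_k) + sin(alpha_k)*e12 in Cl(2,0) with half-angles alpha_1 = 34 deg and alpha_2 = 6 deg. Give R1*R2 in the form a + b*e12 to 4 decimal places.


Same-plane rotors commute and their half-angles add:
R1*R2 = cos(a1 + a2) + sin(a1 + a2)*e12.
a1 + a2 = 34 + 6 = 40 deg
cos(40 deg) = 0.7660
sin(40 deg) = 0.6428
R1*R2 = 0.7660 + 0.6428*e12


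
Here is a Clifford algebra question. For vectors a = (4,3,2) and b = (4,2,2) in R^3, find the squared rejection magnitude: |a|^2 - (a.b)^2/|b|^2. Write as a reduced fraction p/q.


|a|^2 = 4^2 + 3^2 + 2^2 = 29
|b|^2 = 4^2 + 2^2 + 2^2 = 24
a . b = 4*4 + 3*2 + 2*2 = 26
(a.b)^2 = 26^2 = 676
|rej|^2 = 29 - 676/24
= (696 - 676)/24
= 20/24
In lowest terms: 5/6


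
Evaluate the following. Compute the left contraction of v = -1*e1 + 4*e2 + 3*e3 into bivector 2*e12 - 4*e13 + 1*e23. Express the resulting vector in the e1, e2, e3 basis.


Left contraction v _| B = <vB>_1 (grade-1 part of the geometric product vB).
Using e1_|e12 = e2, e2_|e12 = -e1, e1_|e13 = e3, e3_|e13 = -e1, e2_|e23 = e3, e3_|e23 = -e2:
e1 coeff: -v2*b12 - v3*b13 = -(4)*(2) - (3)*(-4) = 4
e2 coeff: v1*b12 - v3*b23 = (-1)*(2) - (3)*(1) = -5
e3 coeff: v1*b13 + v2*b23 = (-1)*(-4) + (4)*(1) = 8
v _| B = 4*e1 - 5*e2 + 8*e3


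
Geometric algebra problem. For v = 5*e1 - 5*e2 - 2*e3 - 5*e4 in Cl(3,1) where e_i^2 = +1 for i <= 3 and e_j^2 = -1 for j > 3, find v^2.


v^2 = sum of c_i^2 * e_i^2
Positive signature terms (e_i^2 = +1): 5^2 + (-5)^2 + (-2)^2 = 54
Negative signature terms (e_j^2 = -1): (-5)^2 = 25
v^2 = 54 - 25 = 29


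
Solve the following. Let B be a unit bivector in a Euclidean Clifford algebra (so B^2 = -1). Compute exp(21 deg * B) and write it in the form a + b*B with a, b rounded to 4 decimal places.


For a unit bivector B with B^2 = -1, the exponential series gives
e^(theta*B) = cos(theta) + sin(theta)*B (the GA analogue of Euler's formula).
theta = 21 degrees = 0.366519 rad
cos(21 deg) = 0.9336
sin(21 deg) = 0.3584
exp(theta*B) = 0.9336 + 0.3584*B


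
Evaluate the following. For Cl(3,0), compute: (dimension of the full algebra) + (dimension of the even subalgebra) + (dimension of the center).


n = 3 + 0 = 3
Total dim = 2^3 = 8
Even subalgebra dim = 2^2 = 4
n is odd, so center dim = 2
Sum = 8 + 4 + 2 = 14
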